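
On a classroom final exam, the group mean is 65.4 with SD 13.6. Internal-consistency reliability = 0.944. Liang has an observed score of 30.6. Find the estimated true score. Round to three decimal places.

Regress the observed score toward the mean by the unreliability: T̂ = 0.944·30.6 + 0.056·65.4 = 28.8864 + 3.6624 = 32.5488.

32.549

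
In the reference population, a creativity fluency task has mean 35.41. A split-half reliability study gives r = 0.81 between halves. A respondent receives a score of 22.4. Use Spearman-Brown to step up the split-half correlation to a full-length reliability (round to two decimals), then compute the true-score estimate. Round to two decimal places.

Spearman-Brown: ρ = 2r/(1 + r) = 2(0.81)/(1 + 0.81) = 1.620/1.81 = 0.8950 → 0.90
T̂ = 0.90(22.4) + 0.10(35.41) = 20.160 + 3.5410 = 23.701 → 23.70

23.70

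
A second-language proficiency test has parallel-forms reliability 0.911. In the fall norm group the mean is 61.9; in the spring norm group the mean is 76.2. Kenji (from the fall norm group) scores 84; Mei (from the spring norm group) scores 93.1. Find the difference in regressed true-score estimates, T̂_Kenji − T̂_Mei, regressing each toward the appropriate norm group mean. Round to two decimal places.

-9.56

T̂_Kenji = 0.911(84) + 0.089(61.9) = 82.0331
T̂_Mei = 0.911(93.1) + 0.089(76.2) = 91.5959
Difference = 82.0331 − 91.5959 = -9.5628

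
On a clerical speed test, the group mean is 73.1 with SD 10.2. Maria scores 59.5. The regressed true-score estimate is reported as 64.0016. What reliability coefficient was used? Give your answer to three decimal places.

0.669

T̂ = ρX + (1 − ρ)μ  ⇒  T̂ − μ = ρ(X − μ)
ρ = (T̂ − μ)/(X − μ) = (64.0016 − 73.1) / (59.5 − 73.1) = -9.0984 / -13.6 = 0.66900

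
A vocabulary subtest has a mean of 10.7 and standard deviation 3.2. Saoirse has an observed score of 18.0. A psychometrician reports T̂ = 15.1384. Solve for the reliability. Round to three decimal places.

0.608

T̂ = ρX + (1 − ρ)μ  ⇒  T̂ − μ = ρ(X − μ)
ρ = (T̂ − μ)/(X − μ) = (15.1384 − 10.7) / (18.0 − 10.7) = 4.4384 / 7.3 = 0.60800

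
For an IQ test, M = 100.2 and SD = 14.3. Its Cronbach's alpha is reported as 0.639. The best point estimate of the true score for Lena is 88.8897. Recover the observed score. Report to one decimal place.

82.5

T̂ = ρX + (1 − ρ)μ  ⇒  X = (T̂ − (1 − ρ)μ) / ρ
X = (88.8897 − 0.361 × 100.2) / 0.639 = (88.8897 − 36.1722) / 0.639 = 52.7175 / 0.639 = 82.500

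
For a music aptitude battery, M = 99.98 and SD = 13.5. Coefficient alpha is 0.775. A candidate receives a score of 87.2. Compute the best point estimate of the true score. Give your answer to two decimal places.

90.08

T̂ = ρX + (1 − ρ)μ
  = 0.775 × 87.2 + 0.225 × 99.98
  = 67.5800 + 22.49550
  = 90.076
  ≈ 90.08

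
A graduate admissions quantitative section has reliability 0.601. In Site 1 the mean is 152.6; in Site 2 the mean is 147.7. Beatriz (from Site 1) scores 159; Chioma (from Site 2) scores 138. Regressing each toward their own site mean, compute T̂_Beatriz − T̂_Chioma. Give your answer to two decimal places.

T̂_Beatriz = 0.601(159) + 0.399(152.6) = 156.4464
T̂_Chioma = 0.601(138) + 0.399(147.7) = 141.8703
Difference = 156.4464 − 141.8703 = 14.5761

14.58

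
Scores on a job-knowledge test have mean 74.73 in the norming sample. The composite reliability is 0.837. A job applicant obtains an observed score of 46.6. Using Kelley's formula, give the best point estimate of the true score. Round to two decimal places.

51.19

T̂ = 0.837(46.6) + 0.163(74.73) = 39.0042 + 12.18099 = 51.185 → 51.19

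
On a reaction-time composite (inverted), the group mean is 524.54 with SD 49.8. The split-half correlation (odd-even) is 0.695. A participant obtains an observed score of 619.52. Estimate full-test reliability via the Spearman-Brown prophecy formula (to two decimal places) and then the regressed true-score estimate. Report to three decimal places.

Spearman-Brown: ρ = 2r/(1 + r) = 2(0.695)/(1 + 0.695) = 1.3900/1.695 = 0.8201 → 0.82
T̂ = ρX + (1 − ρ)μ
  = 0.82 × 619.52 + 0.18 × 524.54
  = 508.0064 + 94.4172
  = 602.4236
  ≈ 602.424

602.424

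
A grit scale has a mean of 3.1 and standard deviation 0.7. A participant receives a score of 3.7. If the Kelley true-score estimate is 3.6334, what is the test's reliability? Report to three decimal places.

0.889

T̂ = ρX + (1 − ρ)μ  ⇒  T̂ − μ = ρ(X − μ)
ρ = (T̂ − μ)/(X − μ) = (3.6334 − 3.1) / (3.7 − 3.1) = 0.5334 / 0.6 = 0.88900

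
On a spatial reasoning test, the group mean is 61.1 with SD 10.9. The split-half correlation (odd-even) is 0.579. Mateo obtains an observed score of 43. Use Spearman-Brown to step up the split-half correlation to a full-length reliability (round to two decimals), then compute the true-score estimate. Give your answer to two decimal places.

47.89

Spearman-Brown: ρ = 2r/(1 + r) = 2(0.579)/(1 + 0.579) = 1.1580/1.579 = 0.7334 → 0.73
T̂ = ρX + (1 − ρ)μ
  = 0.73 × 43 + 0.27 × 61.1
  = 31.39 + 16.497
  = 47.887
  ≈ 47.89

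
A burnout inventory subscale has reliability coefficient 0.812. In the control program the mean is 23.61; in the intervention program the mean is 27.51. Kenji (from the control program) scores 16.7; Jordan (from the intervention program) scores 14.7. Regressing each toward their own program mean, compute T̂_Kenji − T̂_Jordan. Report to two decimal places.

0.89

T̂_Kenji = 0.812(16.7) + 0.188(23.61) = 17.9991
T̂_Jordan = 0.812(14.7) + 0.188(27.51) = 17.1083
Difference = 17.9991 − 17.1083 = 0.8908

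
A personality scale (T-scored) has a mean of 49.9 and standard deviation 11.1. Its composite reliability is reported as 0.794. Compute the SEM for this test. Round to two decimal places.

SEM = SD · √(1 − ρ) = 11.1 × √0.206 = 11.1 × 0.4539 = 5.038

5.04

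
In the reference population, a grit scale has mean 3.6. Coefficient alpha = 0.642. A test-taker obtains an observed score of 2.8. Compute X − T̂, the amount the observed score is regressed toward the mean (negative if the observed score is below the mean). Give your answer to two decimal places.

Weight the observed score by reliability and the mean by (1 − reliability): T̂ = 0.642·2.8 + 0.358·3.6 = 1.7976 + 1.2888 = 3.0864.
X − T̂ = 2.8 − 3.086 = -0.286 → -0.29

-0.29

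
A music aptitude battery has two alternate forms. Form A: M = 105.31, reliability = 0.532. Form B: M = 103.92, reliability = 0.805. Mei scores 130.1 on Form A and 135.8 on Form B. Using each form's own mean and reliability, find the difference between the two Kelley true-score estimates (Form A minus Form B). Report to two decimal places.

-11.09

T̂_A = 0.532(130.1) + 0.468(105.31) = 118.4983
T̂_B = 0.805(135.8) + 0.195(103.92) = 129.5834
T̂_A − T̂_B = -11.0851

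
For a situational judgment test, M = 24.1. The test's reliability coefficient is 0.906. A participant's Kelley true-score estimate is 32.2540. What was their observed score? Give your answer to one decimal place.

33.1

T̂ = ρX + (1 − ρ)μ  ⇒  X = (T̂ − (1 − ρ)μ) / ρ
X = (32.2540 − 0.094 × 24.1) / 0.906 = (32.2540 − 2.2654) / 0.906 = 29.9886 / 0.906 = 33.100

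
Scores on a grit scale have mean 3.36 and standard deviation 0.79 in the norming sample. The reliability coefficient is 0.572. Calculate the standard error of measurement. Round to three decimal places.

SEM = SD · √(1 − ρ) = 0.79 × √0.428 = 0.79 × 0.6542 = 0.5168

0.517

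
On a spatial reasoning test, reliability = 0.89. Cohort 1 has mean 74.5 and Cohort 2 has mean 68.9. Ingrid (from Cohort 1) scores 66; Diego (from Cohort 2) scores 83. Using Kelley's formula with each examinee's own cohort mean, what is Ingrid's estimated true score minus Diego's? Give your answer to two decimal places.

-14.51

T̂_Ingrid = 0.89(66) + 0.11(74.5) = 66.9350
T̂_Diego = 0.89(83) + 0.11(68.9) = 81.4490
Difference = 66.9350 − 81.4490 = -14.5140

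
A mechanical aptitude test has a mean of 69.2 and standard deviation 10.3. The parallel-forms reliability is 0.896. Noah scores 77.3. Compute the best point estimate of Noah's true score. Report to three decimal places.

76.458

T̂ = ρX + (1 − ρ)μ
  = 0.896 × 77.3 + 0.104 × 69.2
  = 69.2608 + 7.1968
  = 76.4576
  ≈ 76.458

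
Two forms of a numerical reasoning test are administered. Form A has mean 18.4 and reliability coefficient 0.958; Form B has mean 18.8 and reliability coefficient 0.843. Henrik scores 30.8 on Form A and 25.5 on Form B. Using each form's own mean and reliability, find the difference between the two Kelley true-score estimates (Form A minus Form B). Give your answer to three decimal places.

5.831

T̂_A = 0.958(30.8) + 0.042(18.4) = 30.27920
T̂_B = 0.843(25.5) + 0.157(18.8) = 24.44810
T̂_A − T̂_B = 5.83110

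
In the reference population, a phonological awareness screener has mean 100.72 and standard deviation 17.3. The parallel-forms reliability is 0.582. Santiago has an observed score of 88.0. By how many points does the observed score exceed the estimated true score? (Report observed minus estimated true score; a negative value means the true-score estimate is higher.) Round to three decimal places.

T̂ = ρX + (1 − ρ)μ
  = 0.582 × 88.0 + 0.418 × 100.72
  = 51.2160 + 42.10096
  = 93.31696
  ≈ 93.3170
X − T̂ = 88.0 − 93.3170 = -5.3170 → -5.317

-5.317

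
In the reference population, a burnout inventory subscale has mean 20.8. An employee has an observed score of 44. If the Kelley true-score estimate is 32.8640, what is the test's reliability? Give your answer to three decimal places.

0.520

T̂ = ρX + (1 − ρ)μ  ⇒  T̂ − μ = ρ(X − μ)
ρ = (T̂ − μ)/(X − μ) = (32.8640 − 20.8) / (44 − 20.8) = 12.0640 / 23.2 = 0.52000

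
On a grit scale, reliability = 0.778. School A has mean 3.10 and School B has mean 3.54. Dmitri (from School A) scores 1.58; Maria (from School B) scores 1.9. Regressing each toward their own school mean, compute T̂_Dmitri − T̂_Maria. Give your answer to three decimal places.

T̂_Dmitri = 0.778(1.58) + 0.222(3.10) = 1.91744
T̂_Maria = 0.778(1.9) + 0.222(3.54) = 2.26408
Difference = 1.91744 − 2.26408 = -0.34664

-0.347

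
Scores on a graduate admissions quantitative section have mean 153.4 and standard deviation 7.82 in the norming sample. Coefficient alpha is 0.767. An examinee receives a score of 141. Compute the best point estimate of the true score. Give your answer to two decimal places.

T̂ = 0.767(141) + 0.233(153.4) = 108.147 + 35.7422 = 143.889 → 143.89

143.89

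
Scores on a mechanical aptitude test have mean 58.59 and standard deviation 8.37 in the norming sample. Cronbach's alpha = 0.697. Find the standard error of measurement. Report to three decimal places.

4.607

SEM = SD · √(1 − ρ) = 8.37 × √0.303 = 8.37 × 0.5505 = 4.6073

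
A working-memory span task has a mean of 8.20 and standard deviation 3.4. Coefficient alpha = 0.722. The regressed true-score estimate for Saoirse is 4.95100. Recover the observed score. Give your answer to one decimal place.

T̂ = ρX + (1 − ρ)μ  ⇒  X = (T̂ − (1 − ρ)μ) / ρ
X = (4.95100 − 0.278 × 8.20) / 0.722 = (4.95100 − 2.27960) / 0.722 = 2.67140 / 0.722 = 3.700

3.7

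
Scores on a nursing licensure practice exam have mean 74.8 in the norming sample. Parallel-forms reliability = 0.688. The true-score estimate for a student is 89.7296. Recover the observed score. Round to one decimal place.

T̂ = ρX + (1 − ρ)μ  ⇒  X = (T̂ − (1 − ρ)μ) / ρ
X = (89.7296 − 0.312 × 74.8) / 0.688 = (89.7296 − 23.3376) / 0.688 = 66.3920 / 0.688 = 96.500

96.5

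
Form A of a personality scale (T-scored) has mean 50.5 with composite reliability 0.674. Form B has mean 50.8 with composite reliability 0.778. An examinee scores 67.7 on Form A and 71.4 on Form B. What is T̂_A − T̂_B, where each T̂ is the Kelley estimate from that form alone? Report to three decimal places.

T̂_A = 0.674(67.7) + 0.326(50.5) = 62.09280
T̂_B = 0.778(71.4) + 0.222(50.8) = 66.82680
T̂_A − T̂_B = -4.73400

-4.734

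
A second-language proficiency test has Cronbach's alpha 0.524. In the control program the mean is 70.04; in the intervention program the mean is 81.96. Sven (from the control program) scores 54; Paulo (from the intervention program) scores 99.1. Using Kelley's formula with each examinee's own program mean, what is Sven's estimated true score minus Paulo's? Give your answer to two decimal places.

-29.31

T̂_Sven = 0.524(54) + 0.476(70.04) = 61.6350
T̂_Paulo = 0.524(99.1) + 0.476(81.96) = 90.9414
Difference = 61.6350 − 90.9414 = -29.3063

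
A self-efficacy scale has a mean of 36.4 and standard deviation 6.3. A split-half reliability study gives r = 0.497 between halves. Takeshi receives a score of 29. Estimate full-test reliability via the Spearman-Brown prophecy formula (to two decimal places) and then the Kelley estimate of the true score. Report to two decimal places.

Spearman-Brown: ρ = 2r/(1 + r) = 2(0.497)/(1 + 0.497) = 0.9940/1.497 = 0.6640 → 0.66
T̂ = 0.66(29) + 0.34(36.4) = 19.14 + 12.376 = 31.516 → 31.52

31.52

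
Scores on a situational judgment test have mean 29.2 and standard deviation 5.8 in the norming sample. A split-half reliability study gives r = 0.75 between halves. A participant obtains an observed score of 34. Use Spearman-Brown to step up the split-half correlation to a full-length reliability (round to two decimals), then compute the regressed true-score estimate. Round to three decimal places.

33.328

Spearman-Brown: ρ = 2r/(1 + r) = 2(0.75)/(1 + 0.75) = 1.500/1.75 = 0.8571 → 0.86
Kelley's formula gives T̂ = 0.86·34 + 0.14·29.2 = 29.24 + 4.088 = 33.3280.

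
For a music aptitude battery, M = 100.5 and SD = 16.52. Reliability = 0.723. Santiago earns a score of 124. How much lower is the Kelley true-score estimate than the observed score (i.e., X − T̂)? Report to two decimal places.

6.51

T̂ = 0.723(124) + 0.277(100.5) = 89.652 + 27.8385 = 117.4905 → 117.490
X − T̂ = 124 − 117.490 = 6.510 → 6.51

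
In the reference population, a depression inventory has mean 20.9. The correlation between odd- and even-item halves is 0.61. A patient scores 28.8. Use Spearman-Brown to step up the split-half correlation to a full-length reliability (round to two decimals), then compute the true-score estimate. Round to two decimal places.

26.90

Spearman-Brown: ρ = 2r/(1 + r) = 2(0.61)/(1 + 0.61) = 1.220/1.61 = 0.7578 → 0.76
Weight the observed score by reliability and the mean by (1 − reliability): T̂ = 0.76·28.8 + 0.24·20.9 = 21.888 + 5.016 = 26.904.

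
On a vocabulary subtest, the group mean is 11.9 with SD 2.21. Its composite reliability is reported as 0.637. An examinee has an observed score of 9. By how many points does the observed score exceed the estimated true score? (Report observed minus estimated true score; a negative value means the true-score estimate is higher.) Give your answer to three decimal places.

-1.053

T̂ = 0.637(9) + 0.363(11.9) = 5.733 + 4.3197 = 10.05270 → 10.0527
X − T̂ = 9 − 10.0527 = -1.0527 → -1.053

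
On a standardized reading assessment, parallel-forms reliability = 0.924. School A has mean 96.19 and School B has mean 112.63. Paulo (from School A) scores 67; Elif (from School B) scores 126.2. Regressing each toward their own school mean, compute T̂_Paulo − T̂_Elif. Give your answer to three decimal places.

-55.950

T̂_Paulo = 0.924(67) + 0.076(96.19) = 69.21844
T̂_Elif = 0.924(126.2) + 0.076(112.63) = 125.16868
Difference = 69.21844 − 125.16868 = -55.95024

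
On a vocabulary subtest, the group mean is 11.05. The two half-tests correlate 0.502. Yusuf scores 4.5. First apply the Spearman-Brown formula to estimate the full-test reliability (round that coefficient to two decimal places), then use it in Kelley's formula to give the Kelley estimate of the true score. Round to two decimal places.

Spearman-Brown: ρ = 2r/(1 + r) = 2(0.502)/(1 + 0.502) = 1.0040/1.502 = 0.6684 → 0.67
Regress the observed score toward the mean by the unreliability: T̂ = 0.67·4.5 + 0.33·11.05 = 3.015 + 3.6465 = 6.662.

6.66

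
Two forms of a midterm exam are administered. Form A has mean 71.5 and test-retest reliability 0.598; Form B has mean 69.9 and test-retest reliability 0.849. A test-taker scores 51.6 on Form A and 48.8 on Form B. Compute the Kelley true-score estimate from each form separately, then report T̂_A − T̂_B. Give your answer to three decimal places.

7.614

T̂_A = 0.598(51.6) + 0.402(71.5) = 59.59980
T̂_B = 0.849(48.8) + 0.151(69.9) = 51.98610
T̂_A − T̂_B = 7.61370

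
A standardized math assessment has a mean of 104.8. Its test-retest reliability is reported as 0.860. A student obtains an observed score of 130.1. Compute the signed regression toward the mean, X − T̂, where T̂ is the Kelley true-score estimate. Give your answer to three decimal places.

Kelley's formula gives T̂ = 0.860·130.1 + 0.140·104.8 = 111.8860 + 14.6720 = 126.55800.
X − T̂ = 130.1 − 126.5580 = 3.5420 → 3.542

3.542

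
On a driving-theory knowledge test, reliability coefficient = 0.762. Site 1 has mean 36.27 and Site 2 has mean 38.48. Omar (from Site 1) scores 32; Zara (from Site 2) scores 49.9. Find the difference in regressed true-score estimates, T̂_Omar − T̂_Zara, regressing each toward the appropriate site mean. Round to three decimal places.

T̂_Omar = 0.762(32) + 0.238(36.27) = 33.01626
T̂_Zara = 0.762(49.9) + 0.238(38.48) = 47.18204
Difference = 33.01626 − 47.18204 = -14.16578

-14.166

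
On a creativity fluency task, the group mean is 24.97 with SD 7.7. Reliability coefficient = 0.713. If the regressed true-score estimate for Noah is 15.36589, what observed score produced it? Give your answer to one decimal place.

T̂ = ρX + (1 − ρ)μ  ⇒  X = (T̂ − (1 − ρ)μ) / ρ
X = (15.36589 − 0.287 × 24.97) / 0.713 = (15.36589 − 7.16639) / 0.713 = 8.19950 / 0.713 = 11.500

11.5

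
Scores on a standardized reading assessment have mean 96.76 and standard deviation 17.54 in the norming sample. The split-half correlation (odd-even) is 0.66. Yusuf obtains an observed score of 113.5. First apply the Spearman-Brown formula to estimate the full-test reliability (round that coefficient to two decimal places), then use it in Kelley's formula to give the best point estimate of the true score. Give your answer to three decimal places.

Spearman-Brown: ρ = 2r/(1 + r) = 2(0.66)/(1 + 0.66) = 1.320/1.66 = 0.7952 → 0.80
T̂ = ρX + (1 − ρ)μ
  = 0.80 × 113.5 + 0.20 × 96.76
  = 90.800 + 19.3520
  = 110.1520
  ≈ 110.152

110.152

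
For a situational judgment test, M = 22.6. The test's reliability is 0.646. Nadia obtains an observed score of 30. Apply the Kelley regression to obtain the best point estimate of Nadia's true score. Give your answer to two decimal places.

27.38

Regress the observed score toward the mean by the unreliability: T̂ = 0.646·30 + 0.354·22.6 = 19.380 + 8.0004 = 27.380.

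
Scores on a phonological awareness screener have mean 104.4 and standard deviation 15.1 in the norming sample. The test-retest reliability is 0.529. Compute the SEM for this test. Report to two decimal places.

SEM = SD · √(1 − ρ) = 15.1 × √0.471 = 15.1 × 0.6863 = 10.363

10.36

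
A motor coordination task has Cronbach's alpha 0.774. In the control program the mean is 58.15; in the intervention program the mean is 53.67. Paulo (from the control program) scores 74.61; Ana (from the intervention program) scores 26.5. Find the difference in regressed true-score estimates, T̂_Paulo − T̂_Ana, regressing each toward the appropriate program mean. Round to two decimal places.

38.25

T̂_Paulo = 0.774(74.61) + 0.226(58.15) = 70.8900
T̂_Ana = 0.774(26.5) + 0.226(53.67) = 32.6404
Difference = 70.8900 − 32.6404 = 38.2496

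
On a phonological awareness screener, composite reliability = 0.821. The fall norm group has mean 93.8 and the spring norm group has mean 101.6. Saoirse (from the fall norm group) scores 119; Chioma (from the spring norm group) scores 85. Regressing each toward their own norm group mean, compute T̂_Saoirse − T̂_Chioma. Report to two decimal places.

T̂_Saoirse = 0.821(119) + 0.179(93.8) = 114.4892
T̂_Chioma = 0.821(85) + 0.179(101.6) = 87.9714
Difference = 114.4892 − 87.9714 = 26.5178

26.52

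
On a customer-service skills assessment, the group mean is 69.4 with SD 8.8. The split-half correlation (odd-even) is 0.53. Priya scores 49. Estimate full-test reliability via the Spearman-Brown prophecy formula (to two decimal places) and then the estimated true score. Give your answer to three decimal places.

55.324

Spearman-Brown: ρ = 2r/(1 + r) = 2(0.53)/(1 + 0.53) = 1.060/1.53 = 0.6928 → 0.69
Regress the observed score toward the mean by the unreliability: T̂ = 0.69·49 + 0.31·69.4 = 33.81 + 21.514 = 55.3240.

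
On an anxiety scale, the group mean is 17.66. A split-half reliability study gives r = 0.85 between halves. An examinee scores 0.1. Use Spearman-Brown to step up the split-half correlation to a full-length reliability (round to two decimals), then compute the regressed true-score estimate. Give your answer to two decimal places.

1.50

Spearman-Brown: ρ = 2r/(1 + r) = 2(0.85)/(1 + 0.85) = 1.700/1.85 = 0.9189 → 0.92
T̂ = 0.92(0.1) + 0.08(17.66) = 0.092 + 1.4128 = 1.505 → 1.50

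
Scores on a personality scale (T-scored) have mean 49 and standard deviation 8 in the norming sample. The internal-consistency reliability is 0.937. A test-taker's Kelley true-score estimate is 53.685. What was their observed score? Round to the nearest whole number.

54

T̂ = ρX + (1 − ρ)μ  ⇒  X = (T̂ − (1 − ρ)μ) / ρ
X = (53.685 − 0.063 × 49) / 0.937 = (53.685 − 3.087) / 0.937 = 50.598 / 0.937 = 54.00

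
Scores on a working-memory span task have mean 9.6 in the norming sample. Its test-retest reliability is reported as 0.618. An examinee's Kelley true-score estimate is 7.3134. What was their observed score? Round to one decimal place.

T̂ = ρX + (1 − ρ)μ  ⇒  X = (T̂ − (1 − ρ)μ) / ρ
X = (7.3134 − 0.382 × 9.6) / 0.618 = (7.3134 − 3.6672) / 0.618 = 3.6462 / 0.618 = 5.900

5.9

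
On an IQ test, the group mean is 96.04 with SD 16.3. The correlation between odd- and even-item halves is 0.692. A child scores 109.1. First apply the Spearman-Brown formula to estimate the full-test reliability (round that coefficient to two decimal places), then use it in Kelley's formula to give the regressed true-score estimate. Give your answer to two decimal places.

106.75

Spearman-Brown: ρ = 2r/(1 + r) = 2(0.692)/(1 + 0.692) = 1.3840/1.692 = 0.8180 → 0.82
Kelley's formula gives T̂ = 0.82·109.1 + 0.18·96.04 = 89.462 + 17.2872 = 106.749.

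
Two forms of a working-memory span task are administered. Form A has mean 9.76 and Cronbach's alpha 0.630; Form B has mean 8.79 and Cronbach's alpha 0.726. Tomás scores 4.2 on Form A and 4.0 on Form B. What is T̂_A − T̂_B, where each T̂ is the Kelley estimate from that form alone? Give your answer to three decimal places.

T̂_A = 0.630(4.2) + 0.370(9.76) = 6.25720
T̂_B = 0.726(4.0) + 0.274(8.79) = 5.31246
T̂_A − T̂_B = 0.94474

0.945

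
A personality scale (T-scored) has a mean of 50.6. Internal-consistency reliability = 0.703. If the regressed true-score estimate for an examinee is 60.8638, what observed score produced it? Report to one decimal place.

T̂ = ρX + (1 − ρ)μ  ⇒  X = (T̂ − (1 − ρ)μ) / ρ
X = (60.8638 − 0.297 × 50.6) / 0.703 = (60.8638 − 15.0282) / 0.703 = 45.8356 / 0.703 = 65.200

65.2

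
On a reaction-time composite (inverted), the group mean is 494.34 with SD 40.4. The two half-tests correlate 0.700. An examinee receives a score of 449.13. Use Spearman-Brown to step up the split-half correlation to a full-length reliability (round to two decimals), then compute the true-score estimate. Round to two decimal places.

Spearman-Brown: ρ = 2r/(1 + r) = 2(0.700)/(1 + 0.700) = 1.4000/1.700 = 0.8235 → 0.82
T̂ = ρX + (1 − ρ)μ
  = 0.82 × 449.13 + 0.18 × 494.34
  = 368.2866 + 88.9812
  = 457.268
  ≈ 457.27

457.27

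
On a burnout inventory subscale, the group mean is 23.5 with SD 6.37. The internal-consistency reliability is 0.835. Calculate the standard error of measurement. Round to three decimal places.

SEM = SD · √(1 − ρ) = 6.37 × √0.165 = 6.37 × 0.4062 = 2.5875

2.588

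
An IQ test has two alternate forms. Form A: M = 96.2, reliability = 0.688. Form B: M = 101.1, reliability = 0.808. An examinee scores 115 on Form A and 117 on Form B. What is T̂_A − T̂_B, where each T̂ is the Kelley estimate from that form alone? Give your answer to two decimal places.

T̂_A = 0.688(115) + 0.312(96.2) = 109.1344
T̂_B = 0.808(117) + 0.192(101.1) = 113.9472
T̂_A − T̂_B = -4.8128

-4.81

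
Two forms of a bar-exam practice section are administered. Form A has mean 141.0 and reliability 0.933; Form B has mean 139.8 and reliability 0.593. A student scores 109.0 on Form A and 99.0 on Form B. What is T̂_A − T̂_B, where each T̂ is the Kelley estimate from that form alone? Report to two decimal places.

T̂_A = 0.933(109.0) + 0.067(141.0) = 111.1440
T̂_B = 0.593(99.0) + 0.407(139.8) = 115.6056
T̂_A − T̂_B = -4.4616

-4.46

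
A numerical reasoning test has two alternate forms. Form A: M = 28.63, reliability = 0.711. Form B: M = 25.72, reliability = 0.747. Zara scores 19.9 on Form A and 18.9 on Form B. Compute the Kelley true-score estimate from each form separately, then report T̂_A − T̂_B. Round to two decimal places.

T̂_A = 0.711(19.9) + 0.289(28.63) = 22.4230
T̂_B = 0.747(18.9) + 0.253(25.72) = 20.6255
T̂_A − T̂_B = 1.7975

1.80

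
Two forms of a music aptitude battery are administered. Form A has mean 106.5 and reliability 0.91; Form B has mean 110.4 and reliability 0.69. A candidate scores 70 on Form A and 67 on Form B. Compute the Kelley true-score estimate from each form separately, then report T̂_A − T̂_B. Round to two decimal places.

T̂_A = 0.91(70) + 0.09(106.5) = 73.2850
T̂_B = 0.69(67) + 0.31(110.4) = 80.4540
T̂_A − T̂_B = -7.1690

-7.17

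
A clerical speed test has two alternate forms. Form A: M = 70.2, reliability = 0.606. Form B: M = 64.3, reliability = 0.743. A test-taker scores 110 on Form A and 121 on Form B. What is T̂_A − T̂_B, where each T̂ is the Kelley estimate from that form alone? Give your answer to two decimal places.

-12.11

T̂_A = 0.606(110) + 0.394(70.2) = 94.3188
T̂_B = 0.743(121) + 0.257(64.3) = 106.4281
T̂_A − T̂_B = -12.1093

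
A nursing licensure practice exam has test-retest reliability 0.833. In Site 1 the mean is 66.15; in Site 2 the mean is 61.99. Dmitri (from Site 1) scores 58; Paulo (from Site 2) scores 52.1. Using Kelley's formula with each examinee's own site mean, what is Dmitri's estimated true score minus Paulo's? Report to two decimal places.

T̂_Dmitri = 0.833(58) + 0.167(66.15) = 59.3611
T̂_Paulo = 0.833(52.1) + 0.167(61.99) = 53.7516
Difference = 59.3611 − 53.7516 = 5.6094

5.61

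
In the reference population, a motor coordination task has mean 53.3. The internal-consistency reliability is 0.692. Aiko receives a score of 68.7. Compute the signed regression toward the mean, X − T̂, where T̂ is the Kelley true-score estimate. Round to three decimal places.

T̂ = ρX + (1 − ρ)μ
  = 0.692 × 68.7 + 0.308 × 53.3
  = 47.5404 + 16.4164
  = 63.95680
  ≈ 63.9568
X − T̂ = 68.7 − 63.9568 = 4.7432 → 4.743

4.743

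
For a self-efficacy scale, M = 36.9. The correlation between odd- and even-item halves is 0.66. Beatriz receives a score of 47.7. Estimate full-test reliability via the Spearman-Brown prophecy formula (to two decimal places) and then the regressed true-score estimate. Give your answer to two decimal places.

45.54

Spearman-Brown: ρ = 2r/(1 + r) = 2(0.66)/(1 + 0.66) = 1.320/1.66 = 0.7952 → 0.80
Regress the observed score toward the mean by the unreliability: T̂ = 0.80·47.7 + 0.20·36.9 = 38.160 + 7.380 = 45.540.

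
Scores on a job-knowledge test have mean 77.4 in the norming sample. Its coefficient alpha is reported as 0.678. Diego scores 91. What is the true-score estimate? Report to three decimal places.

T̂ = 0.678(91) + 0.322(77.4) = 61.698 + 24.9228 = 86.6208 → 86.621

86.621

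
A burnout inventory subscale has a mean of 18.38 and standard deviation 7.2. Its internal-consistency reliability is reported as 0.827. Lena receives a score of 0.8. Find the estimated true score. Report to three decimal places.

Regress the observed score toward the mean by the unreliability: T̂ = 0.827·0.8 + 0.173·18.38 = 0.6616 + 3.17974 = 3.8413.

3.841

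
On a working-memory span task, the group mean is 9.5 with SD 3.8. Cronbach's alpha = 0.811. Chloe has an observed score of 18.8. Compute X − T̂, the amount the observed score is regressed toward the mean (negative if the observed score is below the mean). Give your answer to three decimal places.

T̂ = ρX + (1 − ρ)μ
  = 0.811 × 18.8 + 0.189 × 9.5
  = 15.2468 + 1.7955
  = 17.04230
  ≈ 17.0423
X − T̂ = 18.8 − 17.0423 = 1.7577 → 1.758

1.758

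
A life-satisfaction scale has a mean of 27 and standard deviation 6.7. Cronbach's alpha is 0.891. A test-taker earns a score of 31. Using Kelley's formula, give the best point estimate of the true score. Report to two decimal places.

T̂ = 0.891(31) + 0.109(27) = 27.621 + 2.943 = 30.564 → 30.56

30.56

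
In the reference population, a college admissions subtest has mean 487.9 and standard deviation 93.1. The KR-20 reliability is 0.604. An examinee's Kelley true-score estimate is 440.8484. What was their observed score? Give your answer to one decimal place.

410.0

T̂ = ρX + (1 − ρ)μ  ⇒  X = (T̂ − (1 − ρ)μ) / ρ
X = (440.8484 − 0.396 × 487.9) / 0.604 = (440.8484 − 193.2084) / 0.604 = 247.6400 / 0.604 = 410.000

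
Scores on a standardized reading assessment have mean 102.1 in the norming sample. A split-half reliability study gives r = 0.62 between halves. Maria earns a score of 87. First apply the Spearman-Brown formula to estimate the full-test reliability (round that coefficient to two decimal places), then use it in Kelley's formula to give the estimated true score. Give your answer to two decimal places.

90.47

Spearman-Brown: ρ = 2r/(1 + r) = 2(0.62)/(1 + 0.62) = 1.240/1.62 = 0.7654 → 0.77
T̂ = ρX + (1 − ρ)μ
  = 0.77 × 87 + 0.23 × 102.1
  = 66.99 + 23.483
  = 90.473
  ≈ 90.47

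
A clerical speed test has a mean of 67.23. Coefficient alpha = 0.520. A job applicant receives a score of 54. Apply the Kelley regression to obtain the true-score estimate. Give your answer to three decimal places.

Weight the observed score by reliability and the mean by (1 − reliability): T̂ = 0.520·54 + 0.480·67.23 = 28.080 + 32.27040 = 60.3504.

60.350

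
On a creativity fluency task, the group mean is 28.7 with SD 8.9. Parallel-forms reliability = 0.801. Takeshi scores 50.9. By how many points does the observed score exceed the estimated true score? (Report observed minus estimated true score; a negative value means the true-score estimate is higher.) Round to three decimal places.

4.418

Weight the observed score by reliability and the mean by (1 − reliability): T̂ = 0.801·50.9 + 0.199·28.7 = 40.7709 + 5.7113 = 46.48220.
X − T̂ = 50.9 − 46.4822 = 4.4178 → 4.418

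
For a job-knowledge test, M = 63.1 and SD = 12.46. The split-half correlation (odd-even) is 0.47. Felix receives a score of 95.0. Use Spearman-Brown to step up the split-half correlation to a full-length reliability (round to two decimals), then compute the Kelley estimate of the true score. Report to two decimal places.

Spearman-Brown: ρ = 2r/(1 + r) = 2(0.47)/(1 + 0.47) = 0.940/1.47 = 0.6395 → 0.64
T̂ = 0.64(95.0) + 0.36(63.1) = 60.800 + 22.716 = 83.516 → 83.52

83.52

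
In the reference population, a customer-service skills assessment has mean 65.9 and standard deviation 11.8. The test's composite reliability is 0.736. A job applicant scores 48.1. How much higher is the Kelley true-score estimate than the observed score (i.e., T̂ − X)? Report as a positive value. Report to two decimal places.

T̂ = ρX + (1 − ρ)μ
  = 0.736 × 48.1 + 0.264 × 65.9
  = 35.4016 + 17.3976
  = 52.7992
  ≈ 52.799
T̂ − X = 52.799 − 48.1 = 4.699 → 4.70

4.70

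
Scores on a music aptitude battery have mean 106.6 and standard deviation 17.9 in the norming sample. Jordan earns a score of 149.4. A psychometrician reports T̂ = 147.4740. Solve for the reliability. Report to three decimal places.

0.955

T̂ = ρX + (1 − ρ)μ  ⇒  T̂ − μ = ρ(X − μ)
ρ = (T̂ − μ)/(X − μ) = (147.4740 − 106.6) / (149.4 − 106.6) = 40.8740 / 42.8 = 0.95500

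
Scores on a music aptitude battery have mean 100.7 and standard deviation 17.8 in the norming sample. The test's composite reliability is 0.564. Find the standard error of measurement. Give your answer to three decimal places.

11.753

SEM = SD · √(1 − ρ) = 17.8 × √0.436 = 17.8 × 0.6603 = 11.7534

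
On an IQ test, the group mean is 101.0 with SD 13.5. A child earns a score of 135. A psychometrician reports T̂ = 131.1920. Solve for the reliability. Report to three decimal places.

0.888

T̂ = ρX + (1 − ρ)μ  ⇒  T̂ − μ = ρ(X − μ)
ρ = (T̂ − μ)/(X − μ) = (131.1920 − 101.0) / (135 − 101.0) = 30.1920 / 34.0 = 0.88800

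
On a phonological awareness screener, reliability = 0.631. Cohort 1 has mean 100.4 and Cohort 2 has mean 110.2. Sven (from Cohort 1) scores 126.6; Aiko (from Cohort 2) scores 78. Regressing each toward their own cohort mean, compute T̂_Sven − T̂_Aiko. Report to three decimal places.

T̂_Sven = 0.631(126.6) + 0.369(100.4) = 116.93220
T̂_Aiko = 0.631(78) + 0.369(110.2) = 89.88180
Difference = 116.93220 − 89.88180 = 27.05040

27.050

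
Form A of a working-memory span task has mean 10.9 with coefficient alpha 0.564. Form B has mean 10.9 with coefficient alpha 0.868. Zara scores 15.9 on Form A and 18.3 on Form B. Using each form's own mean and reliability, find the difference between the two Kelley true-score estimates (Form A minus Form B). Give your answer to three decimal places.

T̂_A = 0.564(15.9) + 0.436(10.9) = 13.72000
T̂_B = 0.868(18.3) + 0.132(10.9) = 17.32320
T̂_A − T̂_B = -3.60320

-3.603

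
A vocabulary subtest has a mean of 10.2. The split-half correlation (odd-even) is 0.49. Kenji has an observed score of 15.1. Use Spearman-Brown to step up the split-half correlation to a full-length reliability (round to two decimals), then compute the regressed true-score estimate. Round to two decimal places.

13.43

Spearman-Brown: ρ = 2r/(1 + r) = 2(0.49)/(1 + 0.49) = 0.980/1.49 = 0.6577 → 0.66
Kelley's formula gives T̂ = 0.66·15.1 + 0.34·10.2 = 9.966 + 3.468 = 13.434.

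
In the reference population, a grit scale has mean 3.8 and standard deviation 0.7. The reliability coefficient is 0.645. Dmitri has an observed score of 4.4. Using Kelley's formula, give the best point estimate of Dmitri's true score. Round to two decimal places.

T̂ = 0.645(4.4) + 0.355(3.8) = 2.8380 + 1.3490 = 4.187 → 4.19

4.19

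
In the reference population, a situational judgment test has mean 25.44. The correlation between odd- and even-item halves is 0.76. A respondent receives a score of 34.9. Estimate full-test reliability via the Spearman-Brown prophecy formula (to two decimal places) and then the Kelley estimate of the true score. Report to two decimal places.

33.58

Spearman-Brown: ρ = 2r/(1 + r) = 2(0.76)/(1 + 0.76) = 1.520/1.76 = 0.8636 → 0.86
Weight the observed score by reliability and the mean by (1 − reliability): T̂ = 0.86·34.9 + 0.14·25.44 = 30.014 + 3.5616 = 33.576.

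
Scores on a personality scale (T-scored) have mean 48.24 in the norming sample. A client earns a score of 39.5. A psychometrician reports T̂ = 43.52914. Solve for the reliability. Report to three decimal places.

0.539

T̂ = ρX + (1 − ρ)μ  ⇒  T̂ − μ = ρ(X − μ)
ρ = (T̂ − μ)/(X − μ) = (43.52914 − 48.24) / (39.5 − 48.24) = -4.71086 / -8.74 = 0.53900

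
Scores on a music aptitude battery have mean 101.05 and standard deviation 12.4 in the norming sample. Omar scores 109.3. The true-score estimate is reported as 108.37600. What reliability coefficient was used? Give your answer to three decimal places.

0.888

T̂ = ρX + (1 − ρ)μ  ⇒  T̂ − μ = ρ(X − μ)
ρ = (T̂ − μ)/(X − μ) = (108.37600 − 101.05) / (109.3 − 101.05) = 7.32600 / 8.25 = 0.88800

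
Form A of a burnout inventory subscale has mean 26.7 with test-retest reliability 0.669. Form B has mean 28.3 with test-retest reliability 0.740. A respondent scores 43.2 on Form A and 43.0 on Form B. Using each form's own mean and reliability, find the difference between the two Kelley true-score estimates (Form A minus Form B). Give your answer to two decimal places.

T̂_A = 0.669(43.2) + 0.331(26.7) = 37.7385
T̂_B = 0.740(43.0) + 0.260(28.3) = 39.1780
T̂_A − T̂_B = -1.4395

-1.44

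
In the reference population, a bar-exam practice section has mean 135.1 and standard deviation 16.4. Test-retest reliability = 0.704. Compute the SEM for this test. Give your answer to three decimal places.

8.923

SEM = SD · √(1 − ρ) = 16.4 × √0.296 = 16.4 × 0.5441 = 8.9226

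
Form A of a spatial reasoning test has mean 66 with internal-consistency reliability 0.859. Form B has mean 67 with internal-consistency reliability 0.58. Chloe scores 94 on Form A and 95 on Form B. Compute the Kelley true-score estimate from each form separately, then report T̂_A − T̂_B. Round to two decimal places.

T̂_A = 0.859(94) + 0.141(66) = 90.0520
T̂_B = 0.58(95) + 0.42(67) = 83.2400
T̂_A − T̂_B = 6.8120

6.81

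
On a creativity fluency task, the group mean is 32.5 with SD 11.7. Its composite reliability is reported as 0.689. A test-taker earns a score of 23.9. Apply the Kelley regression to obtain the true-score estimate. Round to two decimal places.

26.57

T̂ = 0.689(23.9) + 0.311(32.5) = 16.4671 + 10.1075 = 26.575 → 26.57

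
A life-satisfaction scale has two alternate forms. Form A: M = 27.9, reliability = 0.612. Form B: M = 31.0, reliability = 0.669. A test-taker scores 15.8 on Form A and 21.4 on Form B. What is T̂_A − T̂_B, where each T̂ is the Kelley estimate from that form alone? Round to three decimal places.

T̂_A = 0.612(15.8) + 0.388(27.9) = 20.49480
T̂_B = 0.669(21.4) + 0.331(31.0) = 24.57760
T̂_A − T̂_B = -4.08280

-4.083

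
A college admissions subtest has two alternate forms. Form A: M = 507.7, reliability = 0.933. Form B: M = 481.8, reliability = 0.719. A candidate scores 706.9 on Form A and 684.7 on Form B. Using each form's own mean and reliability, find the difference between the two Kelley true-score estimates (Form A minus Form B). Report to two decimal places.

65.87

T̂_A = 0.933(706.9) + 0.067(507.7) = 693.5536
T̂_B = 0.719(684.7) + 0.281(481.8) = 627.6851
T̂_A − T̂_B = 65.8685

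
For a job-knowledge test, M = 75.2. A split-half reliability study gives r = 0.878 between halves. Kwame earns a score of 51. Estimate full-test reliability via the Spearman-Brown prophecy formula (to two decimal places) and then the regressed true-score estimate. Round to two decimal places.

52.45

Spearman-Brown: ρ = 2r/(1 + r) = 2(0.878)/(1 + 0.878) = 1.7560/1.878 = 0.9350 → 0.94
T̂ = ρX + (1 − ρ)μ
  = 0.94 × 51 + 0.06 × 75.2
  = 47.94 + 4.512
  = 52.452
  ≈ 52.45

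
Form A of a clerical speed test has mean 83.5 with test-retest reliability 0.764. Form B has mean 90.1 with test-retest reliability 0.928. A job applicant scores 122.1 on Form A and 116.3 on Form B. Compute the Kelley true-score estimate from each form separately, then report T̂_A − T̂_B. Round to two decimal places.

-1.42

T̂_A = 0.764(122.1) + 0.236(83.5) = 112.9904
T̂_B = 0.928(116.3) + 0.072(90.1) = 114.4136
T̂_A − T̂_B = -1.4232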